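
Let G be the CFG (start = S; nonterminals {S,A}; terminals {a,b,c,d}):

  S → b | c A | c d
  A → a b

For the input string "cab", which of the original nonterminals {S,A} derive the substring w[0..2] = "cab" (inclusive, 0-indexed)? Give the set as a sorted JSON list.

CNF form of G:
  S -> T2 A | T2 T3 | b
  A -> T0 T1
  T0 -> a
  T1 -> b
  T2 -> c
  T3 -> d

CYK fill — only the sub-triangle for w[0..2]:
  [0..0]={T2}  "c"  orig:{}
  [1..1]={T0}  "a"  orig:{}
  [2..2]={S,T1}  "b"  orig:{S}
  [0..1]=∅  "ca"
  [1..2]={A}  "ab"
  [0..2]={S}  "cab"

Original NTs in T[0,2] deriving "cab": ["S"]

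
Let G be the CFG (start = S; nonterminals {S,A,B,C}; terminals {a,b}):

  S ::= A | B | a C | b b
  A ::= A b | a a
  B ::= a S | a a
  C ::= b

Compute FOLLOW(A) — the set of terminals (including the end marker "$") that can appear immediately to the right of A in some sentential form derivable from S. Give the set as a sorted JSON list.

Compute FIRST by fixpoint:
pass 1:
  A via A→a a: +{a}
  B via B→a S: +{a}
  C via C→b: +{b}
  S via S→A: +{a}
  S via S→b b: +{b}
  FIRST[S]={a,b}  FIRST[A]={a}  FIRST[B]={a}  FIRST[C]={b}
pass 2: — fixpoint
  FIRST[S]={a,b}  FIRST[A]={a}  FIRST[B]={a}  FIRST[C]={b}

FOLLOW iteration:
seed FOLLOW(S) with $
round 1:
  A→A b: FOLLOW(A) ⊇ FIRST(b) = {b}; new: +{b}
  S→A: FOLLOW(A) ⊇ FOLLOW(S) ⊇ {$}; new: +{$}
  S→B: FOLLOW(B) ⊇ FOLLOW(S) ⊇ {$}; new: +{$}
  S→a C: FOLLOW(C) ⊇ FOLLOW(S) ⊇ {$}; new: +{$}
  S: {$}  A: {$,b}  B: {$}  C: {$}
round 2: (stable)
  S: {$}  A: {$,b}  B: {$}  C: {$}

FOLLOW(A) = ["$", "b"]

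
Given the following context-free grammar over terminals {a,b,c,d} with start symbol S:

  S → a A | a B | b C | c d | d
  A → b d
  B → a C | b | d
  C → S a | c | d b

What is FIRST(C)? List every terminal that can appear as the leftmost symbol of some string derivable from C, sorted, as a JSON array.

Compute FIRST by fixpoint:
pass 1:
  A via A→b d: +{b}
  B via B→a C: +{a}
  B via B→b: +{b}
  B via B→d: +{d}
  C via C→c: +{c}
  C via C→d b: +{d}
  S via S→a A: +{a}
  S via S→b C: +{b}
  S via S→c d: +{c}
  S via S→d: +{d}
  FIRST(S)={a,b,c,d}  FIRST(A)={b}  FIRST(B)={a,b,d}  FIRST(C)={c,d}
pass 2:
  C via C→S a: +{a,b}
  FIRST(S)={a,b,c,d}  FIRST(A)={b}  FIRST(B)={a,b,d}  FIRST(C)={a,b,c,d}
pass 3: done
  FIRST(S)={a,b,c,d}  FIRST(A)={b}  FIRST(B)={a,b,d}  FIRST(C)={a,b,c,d}

FIRST(C) = ["a", "b", "c", "d"]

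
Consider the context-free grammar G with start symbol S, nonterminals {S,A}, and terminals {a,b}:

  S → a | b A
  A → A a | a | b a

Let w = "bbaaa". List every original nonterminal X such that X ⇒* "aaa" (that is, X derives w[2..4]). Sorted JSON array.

Convert to CNF:
  S -> T1 A | a
  A -> A T0 | T1 T0 | a
  T0 -> a
  T1 -> b

CYK table (by increasing span) (cells [i..j] with 2 ≤ i ≤ j ≤ 4 only):
  T[2,2] 'a' = {A,S,T0}  orig:{A,S}
  T[3,3] 'a' = {A,S,T0}  orig:{A,S}
  T[4,4] 'a' = {A,S,T0}  orig:{A,S}
  T[2,3] 'aa' = {A}
  T[3,4] 'aa' = {A}
  T[2,4] 'aaa' = {A}

Original NTs in T[2,4] deriving "aaa": ["A"]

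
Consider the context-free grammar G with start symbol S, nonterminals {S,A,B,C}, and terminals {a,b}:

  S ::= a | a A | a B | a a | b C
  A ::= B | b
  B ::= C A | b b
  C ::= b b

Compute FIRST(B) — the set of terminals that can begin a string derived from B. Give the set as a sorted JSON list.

Compute FIRST by fixpoint:
pass 1:
  A via A→b: +{b}
  B via B→b b: +{b}
  C via C→b b: +{b}
  S via S→a: +{a}
  S via S→b C: +{b}
  FIRST[S]={a,b}  FIRST[A]={b}  FIRST[B]={b}  FIRST[C]={b}
pass 2: done
  FIRST[S]={a,b}  FIRST[A]={b}  FIRST[B]={b}  FIRST[C]={b}

FIRST(B) = ["b"]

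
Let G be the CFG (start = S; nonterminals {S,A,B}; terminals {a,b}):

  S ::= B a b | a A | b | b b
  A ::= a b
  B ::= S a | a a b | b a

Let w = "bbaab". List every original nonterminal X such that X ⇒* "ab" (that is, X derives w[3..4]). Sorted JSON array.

CNF form of G:
  S -> B X3 | T0 A | T1 T1 | b
  A -> T0 T1
  B -> S T0 | T0 X2 | T1 T0
  T0 -> a
  T1 -> b
  X2 -> T0 T1
  X3 -> T0 T1

CYK table (by increasing span), restricted to cells inside w[3..4]:
  [3..3]={T0}  "a"  orig:{}
  [4..4]={S,T1}  "b"  orig:{S}
  [3..4]={A,X2,X3}  "ab"  orig:{A}

Original NTs in T[3,4] deriving "ab": ["A"]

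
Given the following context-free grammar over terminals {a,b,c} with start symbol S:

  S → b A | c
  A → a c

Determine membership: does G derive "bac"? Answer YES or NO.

CNF form of G:
  S -> T2 A | c
  A -> T0 T1
  T0 -> a
  T1 -> c
  T2 -> b

CYK fill:
  [0..0]={T2}  "b"  orig:{}
  [1..1]={T0}  "a"  orig:{}
  [2..2]={S,T1}  "c"  orig:{S}
  [0..1]=∅  "ba"
  [1..2]={A}  "ac"
  [0..2]={S}  "bac"

S ∈ T[0,2] ⇒ YES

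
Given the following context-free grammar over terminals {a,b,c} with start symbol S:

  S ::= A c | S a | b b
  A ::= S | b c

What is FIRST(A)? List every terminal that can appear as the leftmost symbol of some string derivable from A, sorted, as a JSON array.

Compute FIRST by fixpoint:
round 1:
  A via A→b c: +{b}
  S via S→A c: +{b}
  FIRST(S)={b}  FIRST(A)={b}
round 2: — fixpoint
  FIRST(S)={b}  FIRST(A)={b}

FIRST(A) = ["b"]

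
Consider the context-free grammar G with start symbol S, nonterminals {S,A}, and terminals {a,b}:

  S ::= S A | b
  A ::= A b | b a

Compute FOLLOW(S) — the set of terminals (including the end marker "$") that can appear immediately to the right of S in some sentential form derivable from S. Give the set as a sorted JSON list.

Compute FIRST by fixpoint:
iter 1:
  A via A→b a: +{b}
  S via S→b: +{b}
  S: {b}  A: {b}
iter 2: (no change)
  S: {b}  A: {b}

FOLLOW sets:
initialize: $ ∈ FOLLOW(S)
iter 1:
  A→A b: FOLLOW(A) ⊇ FIRST(b) = {b}; new: +{b}
  S→S A: FOLLOW(S) ⊇ FIRST(A) = {b}; new: +{b}
  S→S A: FOLLOW(A) ⊇ FOLLOW(S) ⊇ {$,b}; new: +{$}
  S: {$,b}  A: {$,b}
iter 2: — fixpoint
  S: {$,b}  A: {$,b}

FOLLOW(S) = ["$", "b"]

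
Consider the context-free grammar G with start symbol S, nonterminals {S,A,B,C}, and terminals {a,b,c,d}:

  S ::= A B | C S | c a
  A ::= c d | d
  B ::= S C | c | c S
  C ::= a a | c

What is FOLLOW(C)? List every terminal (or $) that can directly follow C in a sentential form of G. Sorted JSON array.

Compute FIRST by fixpoint:
[1]
  A via A→c d: +{c}
  A via A→d: +{d}
  B via B→c: +{c}
  C via C→a a: +{a}
  C via C→c: +{c}
  S via S→A B: +{c,d}
  S via S→C S: +{a}
  S: {a,c,d}  A: {c,d}  B: {c}  C: {a,c}
[2]
  B via B→S C: +{a,d}
  S: {a,c,d}  A: {c,d}  B: {a,c,d}  C: {a,c}
[3] (stable)
  S: {a,c,d}  A: {c,d}  B: {a,c,d}  C: {a,c}

Compute FOLLOW by fixpoint:
FOLLOW(S) := {$}
iter 1:
  B→S C: FOLLOW(S) ⊇ FIRST(C) = {a,c}; new: +{a,c}
  S→A B: FOLLOW(A) ⊇ FIRST(B) = {a,c,d}; new: +{a,c,d}
  S→A B: FOLLOW(B) ⊇ FOLLOW(S) ⊇ {$,a,c}; new: +{$,a,c}
  S→C S: FOLLOW(C) ⊇ FIRST(S) = {a,c,d}; new: +{a,c,d}
  S: {$,a,c}  A: {a,c,d}  B: {$,a,c}  C: {a,c,d}
iter 2:
  B→S C: FOLLOW(C) ⊇ FOLLOW(B) ⊇ {$,a,c}; new: +{$}
  S: {$,a,c}  A: {a,c,d}  B: {$,a,c}  C: {$,a,c,d}
iter 3: done
  S: {$,a,c}  A: {a,c,d}  B: {$,a,c}  C: {$,a,c,d}

FOLLOW(C) = ["$", "a", "c", "d"]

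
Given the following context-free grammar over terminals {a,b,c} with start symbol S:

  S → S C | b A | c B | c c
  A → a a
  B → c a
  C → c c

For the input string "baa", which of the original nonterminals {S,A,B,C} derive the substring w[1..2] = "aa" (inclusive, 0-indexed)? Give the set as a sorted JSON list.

CNF form of G:
  S -> S C | T1 B | T1 T1 | T2 A
  A -> T0 T0
  B -> T1 T0
  C -> T1 T1
  T0 -> a
  T1 -> c
  T2 -> b

CYK table (by increasing span) (cells [i..j] with 1 ≤ i ≤ j ≤ 2 only):
  T[1,1] 'a' = {T0}  orig:{}
  T[2,2] 'a' = {T0}  orig:{}
  T[1,2] 'aa' = {A}

Original NTs in T[1,2] deriving "aa": ["A"]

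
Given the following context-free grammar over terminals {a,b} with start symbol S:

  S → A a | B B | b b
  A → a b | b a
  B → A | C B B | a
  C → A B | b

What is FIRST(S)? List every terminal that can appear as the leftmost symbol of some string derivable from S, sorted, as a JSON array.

FIRST iteration:
round 1:
  A via A→a b: +{a}
  A via A→b a: +{b}
  B via B→A: +{a,b}
  C via C→A B: +{a,b}
  S via S→A a: +{a,b}
  S: {a,b}  A: {a,b}  B: {a,b}  C: {a,b}
round 2: (stable)
  S: {a,b}  A: {a,b}  B: {a,b}  C: {a,b}

FIRST(S) = ["a", "b"]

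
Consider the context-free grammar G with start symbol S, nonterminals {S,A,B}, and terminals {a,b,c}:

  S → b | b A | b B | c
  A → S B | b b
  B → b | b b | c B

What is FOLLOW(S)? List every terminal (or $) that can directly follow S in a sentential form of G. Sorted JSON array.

Compute FIRST by fixpoint:
[1]
  A via A→b b: +{b}
  B via B→b: +{b}
  B via B→c B: +{c}
  S via S→b: +{b}
  S via S→c: +{c}
  FIRST[S]={b,c}  FIRST[A]={b}  FIRST[B]={b,c}
[2]
  A via A→S B: +{c}
  FIRST[S]={b,c}  FIRST[A]={b,c}  FIRST[B]={b,c}
[3] — fixpoint
  FIRST[S]={b,c}  FIRST[A]={b,c}  FIRST[B]={b,c}

Compute FOLLOW by fixpoint:
FOLLOW(S) := {$}
pass 1:
  A→S B: FOLLOW(S) ⊇ FIRST(B) = {b,c}; new: +{b,c}
  S→b A: FOLLOW(A) ⊇ FOLLOW(S) ⊇ {$,b,c}; new: +{$,b,c}
  S→b B: FOLLOW(B) ⊇ FOLLOW(S) ⊇ {$,b,c}; new: +{$,b,c}
  S: {$,b,c}  A: {$,b,c}  B: {$,b,c}
pass 2: — fixpoint
  S: {$,b,c}  A: {$,b,c}  B: {$,b,c}

FOLLOW(S) = ["$", "b", "c"]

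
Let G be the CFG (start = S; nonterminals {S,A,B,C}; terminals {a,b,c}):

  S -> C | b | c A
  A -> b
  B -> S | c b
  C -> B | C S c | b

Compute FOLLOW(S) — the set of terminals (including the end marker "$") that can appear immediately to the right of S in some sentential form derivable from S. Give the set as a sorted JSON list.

Compute FIRST by fixpoint:
iter 1:
  A via A→b: +{b}
  B via B→c b: +{c}
  C via C→B: +{c}
  C via C→b: +{b}
  S via S→C: +{b,c}
  FIRST(S)={b,c}  FIRST(A)={b}  FIRST(B)={c}  FIRST(C)={b,c}
iter 2:
  B via B→S: +{b}
  FIRST(S)={b,c}  FIRST(A)={b}  FIRST(B)={b,c}  FIRST(C)={b,c}
iter 3: (no change)
  FIRST(S)={b,c}  FIRST(A)={b}  FIRST(B)={b,c}  FIRST(C)={b,c}

Compute FOLLOW by fixpoint:
FOLLOW(S) := {$}
[1]
  C→C S c: FOLLOW(C) ⊇ FIRST(S) = {b,c}; new: +{b,c}
  C→C S c: FOLLOW(S) ⊇ FIRST(c) = {c}; new: +{c}
  S→C: FOLLOW(C) ⊇ FOLLOW(S) ⊇ {$,c}; new: +{$}
  S→c A: FOLLOW(A) ⊇ FOLLOW(S) ⊇ {$,c}; new: +{$,c}
  FOLLOW(S)={$,c}  FOLLOW(A)={$,c}  FOLLOW(B)={}  FOLLOW(C)={$,b,c}
[2]
  C→B: FOLLOW(B) ⊇ FOLLOW(C) ⊇ {$,b,c}; new: +{$,b,c}
  FOLLOW(S)={$,c}  FOLLOW(A)={$,c}  FOLLOW(B)={$,b,c}  FOLLOW(C)={$,b,c}
[3]
  B→S: FOLLOW(S) ⊇ FOLLOW(B) ⊇ {$,b,c}; new: +{b}
  S→c A: FOLLOW(A) ⊇ FOLLOW(S) ⊇ {$,b,c}; new: +{b}
  FOLLOW(S)={$,b,c}  FOLLOW(A)={$,b,c}  FOLLOW(B)={$,b,c}  FOLLOW(C)={$,b,c}
[4] (no change)
  FOLLOW(S)={$,b,c}  FOLLOW(A)={$,b,c}  FOLLOW(B)={$,b,c}  FOLLOW(C)={$,b,c}

FOLLOW(S) = ["$", "b", "c"]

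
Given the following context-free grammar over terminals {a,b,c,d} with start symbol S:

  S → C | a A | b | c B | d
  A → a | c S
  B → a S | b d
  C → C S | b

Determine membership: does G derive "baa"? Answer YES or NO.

Convert to CNF:
  S -> C S | T0 B | T1 A | b | d
  A -> T0 S | a
  B -> T1 S | T2 T3
  C -> C S | b
  T0 -> c
  T1 -> a
  T2 -> b
  T3 -> d

CYK fill:
  [0..0]={C,S,T2}  "b"  orig:{C,S}
  [1..1]={A,T1}  "a"  orig:{A}
  [2..2]={A,T1}  "a"  orig:{A}
  [0..1]=∅  "ba"
  [1..2]={S}  "aa"
  [0..2]={C,S}  "baa"

S ∈ T[0,2] ⇒ YES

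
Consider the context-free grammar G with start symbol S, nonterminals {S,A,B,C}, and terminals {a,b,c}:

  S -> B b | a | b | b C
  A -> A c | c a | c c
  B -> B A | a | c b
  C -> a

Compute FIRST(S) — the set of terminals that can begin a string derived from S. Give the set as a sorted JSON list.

FIRST iteration:
[1]
  A via A→c a: +{c}
  B via B→a: +{a}
  B via B→c b: +{c}
  C via C→a: +{a}
  S via S→B b: +{a,c}
  S via S→b: +{b}
  S: {a,b,c}  A: {c}  B: {a,c}  C: {a}
[2] — fixpoint
  S: {a,b,c}  A: {c}  B: {a,c}  C: {a}

FIRST(S) = ["a", "b", "c"]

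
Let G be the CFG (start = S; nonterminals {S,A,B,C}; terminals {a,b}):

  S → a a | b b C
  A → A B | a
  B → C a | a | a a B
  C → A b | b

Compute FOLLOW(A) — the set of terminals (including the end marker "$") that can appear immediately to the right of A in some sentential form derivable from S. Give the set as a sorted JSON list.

Compute FIRST by fixpoint:
round 1:
  A via A→a: +{a}
  B via B→a: +{a}
  C via C→A b: +{a}
  C via C→b: +{b}
  S via S→a a: +{a}
  S via S→b b C: +{b}
  FIRST[S]={a,b}  FIRST[A]={a}  FIRST[B]={a}  FIRST[C]={a,b}
round 2:
  B via B→C a: +{b}
  FIRST[S]={a,b}  FIRST[A]={a}  FIRST[B]={a,b}  FIRST[C]={a,b}
round 3: (no change)
  FIRST[S]={a,b}  FIRST[A]={a}  FIRST[B]={a,b}  FIRST[C]={a,b}

FOLLOW sets:
FOLLOW(S) := {$}
iter 1:
  A→A B: FOLLOW(A) ⊇ FIRST(B) = {a,b}; new: +{a,b}
  A→A B: FOLLOW(B) ⊇ FOLLOW(A) ⊇ {a,b}; new: +{a,b}
  B→C a: FOLLOW(C) ⊇ FIRST(a) = {a}; new: +{a}
  S→b b C: FOLLOW(C) ⊇ FOLLOW(S) ⊇ {$}; new: +{$}
  FOLLOW[S]={$}  FOLLOW[A]={a,b}  FOLLOW[B]={a,b}  FOLLOW[C]={$,a}
iter 2: (no change)
  FOLLOW[S]={$}  FOLLOW[A]={a,b}  FOLLOW[B]={a,b}  FOLLOW[C]={$,a}

FOLLOW(A) = ["a", "b"]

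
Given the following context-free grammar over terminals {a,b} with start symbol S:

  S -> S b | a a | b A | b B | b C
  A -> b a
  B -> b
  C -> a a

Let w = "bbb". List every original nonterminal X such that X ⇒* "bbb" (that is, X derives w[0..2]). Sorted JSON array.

CNF form of G:
  S -> S T0 | T0 A | T0 B | T0 C | T1 T1
  A -> T0 T1
  B -> b
  C -> T1 T1
  T0 -> b
  T1 -> a

CYK fill — only the sub-triangle for w[0..2]:
  cell(0,0) b: {B,T0}  orig:{B}
  cell(1,1) b: {B,T0}  orig:{B}
  cell(2,2) b: {B,T0}  orig:{B}
  cell(0,1) bb: {S}
  cell(1,2) bb: {S}
  cell(0,2) bbb: {S}

Original NTs in T[0,2] deriving "bbb": ["S"]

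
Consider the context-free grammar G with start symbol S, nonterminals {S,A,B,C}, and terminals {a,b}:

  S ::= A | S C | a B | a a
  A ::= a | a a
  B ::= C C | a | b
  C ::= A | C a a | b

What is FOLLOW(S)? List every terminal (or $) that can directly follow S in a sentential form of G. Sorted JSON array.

FIRST iteration:
pass 1:
  A via A→a: +{a}
  B via B→a: +{a}
  B via B→b: +{b}
  C via C→A: +{a}
  C via C→b: +{b}
  S via S→A: +{a}
  FIRST(S)={a}  FIRST(A)={a}  FIRST(B)={a,b}  FIRST(C)={a,b}
pass 2: — fixpoint
  FIRST(S)={a}  FIRST(A)={a}  FIRST(B)={a,b}  FIRST(C)={a,b}

FOLLOW sets:
FOLLOW(S) := {$}
round 1:
  B→C C: FOLLOW(C) ⊇ FIRST(C) = {a,b}; new: +{a,b}
  C→A: FOLLOW(A) ⊇ FOLLOW(C) ⊇ {a,b}; new: +{a,b}
  S→A: FOLLOW(A) ⊇ FOLLOW(S) ⊇ {$}; new: +{$}
  S→S C: FOLLOW(S) ⊇ FIRST(C) = {a,b}; new: +{a,b}
  S→S C: FOLLOW(C) ⊇ FOLLOW(S) ⊇ {$,a,b}; new: +{$}
  S→a B: FOLLOW(B) ⊇ FOLLOW(S) ⊇ {$,a,b}; new: +{$,a,b}
  FOLLOW(S)={$,a,b}  FOLLOW(A)={$,a,b}  FOLLOW(B)={$,a,b}  FOLLOW(C)={$,a,b}
round 2: done
  FOLLOW(S)={$,a,b}  FOLLOW(A)={$,a,b}  FOLLOW(B)={$,a,b}  FOLLOW(C)={$,a,b}

FOLLOW(S) = ["$", "a", "b"]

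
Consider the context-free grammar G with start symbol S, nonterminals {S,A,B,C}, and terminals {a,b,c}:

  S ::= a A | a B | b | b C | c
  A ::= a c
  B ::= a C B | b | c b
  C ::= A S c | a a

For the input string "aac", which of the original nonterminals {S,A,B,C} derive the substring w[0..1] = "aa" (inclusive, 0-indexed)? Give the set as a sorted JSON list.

Convert to CNF:
  S -> T0 A | T0 B | T2 C | b | c
  A -> T0 T1
  B -> T0 X3 | T1 T2 | b
  C -> A X4 | T0 T0
  T0 -> a
  T1 -> c
  T2 -> b
  X3 -> C B
  X4 -> S T1

CYK table (by increasing span), restricted to cells inside w[0..1]:
  [0..0]={T0}  "a"  orig:{}
  [1..1]={T0}  "a"  orig:{}
  [0..1]={C}  "aa"

Original NTs in T[0,1] deriving "aa": ["C"]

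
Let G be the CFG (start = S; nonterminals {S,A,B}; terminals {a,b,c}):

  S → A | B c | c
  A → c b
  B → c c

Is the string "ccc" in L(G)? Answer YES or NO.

Convert to CNF:
  S -> B T0 | T0 T1 | c
  A -> T0 T1
  B -> T0 T0
  T0 -> c
  T1 -> b

CYK table (by increasing span):
  [0..0]={S,T0}  "c"  orig:{S}
  [1..1]={S,T0}  "c"  orig:{S}
  [2..2]={S,T0}  "c"  orig:{S}
  [0..1]={B}  "cc"
  [1..2]={B}  "cc"
  [0..2]={S}  "ccc"

S ∈ T[0,2] ⇒ YES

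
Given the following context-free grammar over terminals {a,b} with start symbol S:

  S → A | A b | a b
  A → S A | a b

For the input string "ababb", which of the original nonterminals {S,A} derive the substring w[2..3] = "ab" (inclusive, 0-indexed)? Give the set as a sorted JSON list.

Convert to CNF:
  S -> A T1 | S A | T0 T1
  A -> S A | T0 T1
  T0 -> a
  T1 -> b

CYK fill, restricted to cells inside w[2..3]:
  [2..2]={T0}  "a"  orig:{}
  [3..3]={T1}  "b"  orig:{}
  [2..3]={A,S}  "ab"

Original NTs in T[2,3] deriving "ab": ["A", "S"]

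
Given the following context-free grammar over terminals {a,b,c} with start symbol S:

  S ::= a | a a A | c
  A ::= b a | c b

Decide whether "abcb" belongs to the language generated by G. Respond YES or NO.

CNF form of G:
  S -> T1 X3 | a | c
  A -> T0 T1 | T2 T0
  T0 -> b
  T1 -> a
  T2 -> c
  X3 -> T1 A

Fill CYK table bottom-up:
  cell(0,0) a: {S,T1}  orig:{S}
  cell(1,1) b: {T0}  orig:{}
  cell(2,2) c: {S,T2}  orig:{S}
  cell(3,3) b: {T0}  orig:{}
  cell(0,1) ab: ∅
  cell(1,2) bc: ∅
  cell(2,3) cb: {A}
  cell(0,2) abc: ∅
  cell(1,3) bcb: ∅
  cell(0,3) abcb: ∅

S ∉ T[0,3] ⇒ NO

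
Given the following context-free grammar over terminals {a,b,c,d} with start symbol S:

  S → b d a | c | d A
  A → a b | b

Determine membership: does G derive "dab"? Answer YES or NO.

Convert to CNF:
  S -> T1 X3 | T2 A | c
  A -> T0 T1 | b
  T0 -> a
  T1 -> b
  T2 -> d
  X3 -> T2 T0

Fill CYK table bottom-up:
  T[0,0] 'd' = {T2}  orig:{}
  T[1,1] 'a' = {T0}  orig:{}
  T[2,2] 'b' = {A,T1}  orig:{A}
  T[0,1] 'da' = {X3}  orig:{}
  T[1,2] 'ab' = {A}
  T[0,2] 'dab' = {S}

S ∈ T[0,2] ⇒ YES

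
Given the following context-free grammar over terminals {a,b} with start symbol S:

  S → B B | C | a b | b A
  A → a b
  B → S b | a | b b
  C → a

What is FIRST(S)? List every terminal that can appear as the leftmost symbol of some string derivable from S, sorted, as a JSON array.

Compute FIRST by fixpoint:
pass 1:
  A via A→a b: +{a}
  B via B→a: +{a}
  B via B→b b: +{b}
  C via C→a: +{a}
  S via S→B B: +{a,b}
  S: {a,b}  A: {a}  B: {a,b}  C: {a}
pass 2: (stable)
  S: {a,b}  A: {a}  B: {a,b}  C: {a}

FIRST(S) = ["a", "b"]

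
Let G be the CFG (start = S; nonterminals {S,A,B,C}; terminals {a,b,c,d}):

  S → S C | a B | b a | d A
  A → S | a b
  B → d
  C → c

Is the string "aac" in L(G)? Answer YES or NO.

CNF form of G:
  S -> S C | T0 B | T1 T0 | T2 A
  A -> S C | T0 B | T0 T1 | T1 T0 | T2 A
  B -> d
  C -> c
  T0 -> a
  T1 -> b
  T2 -> d

CYK table (by increasing span):
  cell(0,0) a: {T0}  orig:{}
  cell(1,1) a: {T0}  orig:{}
  cell(2,2) c: {C}
  cell(0,1) aa: ∅
  cell(1,2) ac: ∅
  cell(0,2) aac: ∅

S ∉ T[0,2] ⇒ NO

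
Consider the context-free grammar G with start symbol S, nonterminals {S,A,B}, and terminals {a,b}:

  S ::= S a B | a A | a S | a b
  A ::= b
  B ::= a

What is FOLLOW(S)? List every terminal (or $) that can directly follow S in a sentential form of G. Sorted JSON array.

Compute FIRST by fixpoint:
iter 1:
  A via A→b: +{b}
  B via B→a: +{a}
  S via S→a A: +{a}
  S: {a}  A: {b}  B: {a}
iter 2: (stable)
  S: {a}  A: {b}  B: {a}

FOLLOW iteration:
initialize: $ ∈ FOLLOW(S)
pass 1:
  S→S a B: FOLLOW(S) ⊇ FIRST(a) = {a}; new: +{a}
  S→S a B: FOLLOW(B) ⊇ FOLLOW(S) ⊇ {$,a}; new: +{$,a}
  S→a A: FOLLOW(A) ⊇ FOLLOW(S) ⊇ {$,a}; new: +{$,a}
  S: {$,a}  A: {$,a}  B: {$,a}
pass 2: done
  S: {$,a}  A: {$,a}  B: {$,a}

FOLLOW(S) = ["$", "a"]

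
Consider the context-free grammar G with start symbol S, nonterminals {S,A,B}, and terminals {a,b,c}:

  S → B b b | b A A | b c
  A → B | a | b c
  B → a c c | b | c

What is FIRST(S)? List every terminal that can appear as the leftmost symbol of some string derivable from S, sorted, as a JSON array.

FIRST sets, iterate to fixpoint:
round 1:
  A via A→a: +{a}
  A via A→b c: +{b}
  B via B→a c c: +{a}
  B via B→b: +{b}
  B via B→c: +{c}
  S via S→B b b: +{a,b,c}
  S: {a,b,c}  A: {a,b}  B: {a,b,c}
round 2:
  A via A→B: +{c}
  S: {a,b,c}  A: {a,b,c}  B: {a,b,c}
round 3: (stable)
  S: {a,b,c}  A: {a,b,c}  B: {a,b,c}

FIRST(S) = ["a", "b", "c"]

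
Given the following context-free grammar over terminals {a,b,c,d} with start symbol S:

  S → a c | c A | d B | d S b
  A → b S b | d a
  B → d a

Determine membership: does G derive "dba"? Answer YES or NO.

CNF form of G:
  S -> T1 B | T1 X5 | T2 T3 | T3 A
  A -> T0 X4 | T1 T2
  B -> T1 T2
  T0 -> b
  T1 -> d
  T2 -> a
  T3 -> c
  X4 -> S T0
  X5 -> S T0

Fill CYK table bottom-up:
  [0..0]={T1}  "d"  orig:{}
  [1..1]={T0}  "b"  orig:{}
  [2..2]={T2}  "a"  orig:{}
  [0..1]=∅  "db"
  [1..2]=∅  "ba"
  [0..2]=∅  "dba"

S ∉ T[0,2] ⇒ NO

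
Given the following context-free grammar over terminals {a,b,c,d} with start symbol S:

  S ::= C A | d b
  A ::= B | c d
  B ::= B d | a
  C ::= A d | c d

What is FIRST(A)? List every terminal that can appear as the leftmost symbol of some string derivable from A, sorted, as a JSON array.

FIRST sets, iterate to fixpoint:
iter 1:
  A via A→c d: +{c}
  B via B→a: +{a}
  C via C→A d: +{c}
  S via S→C A: +{c}
  S via S→d b: +{d}
  FIRST[S]={c,d}  FIRST[A]={c}  FIRST[B]={a}  FIRST[C]={c}
iter 2:
  A via A→B: +{a}
  C via C→A d: +{a}
  S via S→C A: +{a}
  FIRST[S]={a,c,d}  FIRST[A]={a,c}  FIRST[B]={a}  FIRST[C]={a,c}
iter 3: (no change)
  FIRST[S]={a,c,d}  FIRST[A]={a,c}  FIRST[B]={a}  FIRST[C]={a,c}

FIRST(A) = ["a", "c"]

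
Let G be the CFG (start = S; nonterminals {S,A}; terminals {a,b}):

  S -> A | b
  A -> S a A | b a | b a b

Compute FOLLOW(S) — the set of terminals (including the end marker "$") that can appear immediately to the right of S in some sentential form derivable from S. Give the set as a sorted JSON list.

Compute FIRST by fixpoint:
pass 1:
  A via A→b a: +{b}
  S via S→A: +{b}
  FIRST(S)={b}  FIRST(A)={b}
pass 2: — fixpoint
  FIRST(S)={b}  FIRST(A)={b}

FOLLOW sets:
FOLLOW(S) := {$}
round 1:
  A→S a A: FOLLOW(S) ⊇ FIRST(a) = {a}; new: +{a}
  S→A: FOLLOW(A) ⊇ FOLLOW(S) ⊇ {$,a}; new: +{$,a}
  FOLLOW(S)={$,a}  FOLLOW(A)={$,a}
round 2: — fixpoint
  FOLLOW(S)={$,a}  FOLLOW(A)={$,a}

FOLLOW(S) = ["$", "a"]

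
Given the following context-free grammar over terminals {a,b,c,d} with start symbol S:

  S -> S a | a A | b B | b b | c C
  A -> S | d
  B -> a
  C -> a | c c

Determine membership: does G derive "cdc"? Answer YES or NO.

Convert to CNF:
  S -> S T0 | T0 A | T1 B | T1 T1 | T2 C
  A -> S T0 | T0 A | T1 B | T1 T1 | T2 C | d
  B -> a
  C -> T2 T2 | a
  T0 -> a
  T1 -> b
  T2 -> c

CYK fill:
  T[0,0] 'c' = {T2}  orig:{}
  T[1,1] 'd' = {A}
  T[2,2] 'c' = {T2}  orig:{}
  T[0,1] 'cd' = ∅
  T[1,2] 'dc' = ∅
  T[0,2] 'cdc' = ∅

S ∉ T[0,2] ⇒ NO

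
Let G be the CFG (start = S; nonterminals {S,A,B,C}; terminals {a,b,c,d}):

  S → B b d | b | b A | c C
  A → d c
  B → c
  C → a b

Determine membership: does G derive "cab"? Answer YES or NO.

CNF form of G:
  S -> B X4 | T1 C | T3 A | b
  A -> T0 T1
  B -> c
  C -> T2 T3
  T0 -> d
  T1 -> c
  T2 -> a
  T3 -> b
  X4 -> T3 T0

CYK fill:
  cell(0,0) c: {B,T1}  orig:{B}
  cell(1,1) a: {T2}  orig:{}
  cell(2,2) b: {S,T3}  orig:{S}
  cell(0,1) ca: ∅
  cell(1,2) ab: {C}
  cell(0,2) cab: {S}

S ∈ T[0,2] ⇒ YES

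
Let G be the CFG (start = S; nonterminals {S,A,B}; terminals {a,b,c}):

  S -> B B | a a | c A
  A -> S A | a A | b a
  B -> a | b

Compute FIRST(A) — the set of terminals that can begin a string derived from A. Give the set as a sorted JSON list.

FIRST iteration:
iter 1:
  A via A→a A: +{a}
  A via A→b a: +{b}
  B via B→a: +{a}
  B via B→b: +{b}
  S via S→B B: +{a,b}
  S via S→c A: +{c}
  S: {a,b,c}  A: {a,b}  B: {a,b}
iter 2:
  A via A→S A: +{c}
  S: {a,b,c}  A: {a,b,c}  B: {a,b}
iter 3: (no change)
  S: {a,b,c}  A: {a,b,c}  B: {a,b}

FIRST(A) = ["a", "b", "c"]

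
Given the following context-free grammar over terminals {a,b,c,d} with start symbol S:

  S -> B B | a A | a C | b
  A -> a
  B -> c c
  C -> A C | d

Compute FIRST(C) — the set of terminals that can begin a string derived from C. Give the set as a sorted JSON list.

Compute FIRST by fixpoint:
round 1:
  A via A→a: +{a}
  B via B→c c: +{c}
  C via C→A C: +{a}
  C via C→d: +{d}
  S via S→B B: +{c}
  S via S→a A: +{a}
  S via S→b: +{b}
  FIRST(S)={a,b,c}  FIRST(A)={a}  FIRST(B)={c}  FIRST(C)={a,d}
round 2: (stable)
  FIRST(S)={a,b,c}  FIRST(A)={a}  FIRST(B)={c}  FIRST(C)={a,d}

FIRST(C) = ["a", "d"]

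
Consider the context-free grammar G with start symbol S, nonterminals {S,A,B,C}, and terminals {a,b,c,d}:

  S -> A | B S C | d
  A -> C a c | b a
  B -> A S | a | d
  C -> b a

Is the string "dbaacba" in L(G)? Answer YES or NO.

Convert to CNF:
  S -> B X4 | C X5 | T2 T0 | d
  A -> C X3 | T2 T0
  B -> A S | a | d
  C -> T2 T0
  T0 -> a
  T1 -> c
  T2 -> b
  X3 -> T0 T1
  X4 -> S C
  X5 -> T0 T1

Fill CYK table bottom-up:
  T[0,0] 'd' = {B,S}
  T[1,1] 'b' = {T2}  orig:{}
  T[2,2] 'a' = {B,T0}  orig:{B}
  T[3,3] 'a' = {B,T0}  orig:{B}
  T[4,4] 'c' = {T1}  orig:{}
  T[5,5] 'b' = {T2}  orig:{}
  T[6,6] 'a' = {B,T0}  orig:{B}
  T[0,1] 'db' = ∅
  T[1,2] 'ba' = {A,C,S}
  T[2,3] 'aa' = ∅
  T[3,4] 'ac' = {X3,X5}  orig:{}
  T[4,5] 'cb' = ∅
  T[5,6] 'ba' = {A,C,S}
  T[0,2] 'dba' = {X4}  orig:{}
  T[1,3] 'baa' = ∅
  T[2,4] 'aac' = ∅
  T[3,5] 'acb' = ∅
  T[4,6] 'cba' = ∅
  T[0,3] 'dbaa' = ∅
  T[1,4] 'baac' = {A,S}
  T[2,5] 'aacb' = ∅
  T[3,6] 'acba' = ∅
  T[0,4] 'dbaac' = ∅
  T[1,5] 'baacb' = ∅
  T[2,6] 'aacba' = ∅
  T[0,5] 'dbaacb' = ∅
  T[1,6] 'baacba' = {B,X4}  orig:{B}
  T[0,6] 'dbaacba' = {S}

S ∈ T[0,6] ⇒ YES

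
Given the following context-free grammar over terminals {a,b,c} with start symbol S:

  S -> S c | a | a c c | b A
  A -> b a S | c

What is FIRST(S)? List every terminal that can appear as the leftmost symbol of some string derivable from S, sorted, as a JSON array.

Compute FIRST by fixpoint:
pass 1:
  A via A→b a S: +{b}
  A via A→c: +{c}
  S via S→a: +{a}
  S via S→b A: +{b}
  FIRST(S)={a,b}  FIRST(A)={b,c}
pass 2: done
  FIRST(S)={a,b}  FIRST(A)={b,c}

FIRST(S) = ["a", "b"]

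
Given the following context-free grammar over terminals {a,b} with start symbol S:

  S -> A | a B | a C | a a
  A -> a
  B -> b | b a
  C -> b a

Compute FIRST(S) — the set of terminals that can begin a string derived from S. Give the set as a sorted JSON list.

Compute FIRST by fixpoint:
pass 1:
  A via A→a: +{a}
  B via B→b: +{b}
  C via C→b a: +{b}
  S via S→A: +{a}
  FIRST(S)={a}  FIRST(A)={a}  FIRST(B)={b}  FIRST(C)={b}
pass 2: (no change)
  FIRST(S)={a}  FIRST(A)={a}  FIRST(B)={b}  FIRST(C)={b}

FIRST(S) = ["a"]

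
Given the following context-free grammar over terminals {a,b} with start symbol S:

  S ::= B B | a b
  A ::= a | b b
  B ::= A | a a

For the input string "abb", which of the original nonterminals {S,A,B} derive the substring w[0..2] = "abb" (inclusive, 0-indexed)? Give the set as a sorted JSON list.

CNF form of G:
  S -> B B | T1 T0
  A -> T0 T0 | a
  B -> T0 T0 | T1 T1 | a
  T0 -> b
  T1 -> a

CYK fill (cells [i..j] with 0 ≤ i ≤ j ≤ 2 only):
  [0..0]={A,B,T1}  "a"  orig:{A,B}
  [1..1]={T0}  "b"  orig:{}
  [2..2]={T0}  "b"  orig:{}
  [0..1]={S}  "ab"
  [1..2]={A,B}  "bb"
  [0..2]={S}  "abb"

Original NTs in T[0,2] deriving "abb": ["S"]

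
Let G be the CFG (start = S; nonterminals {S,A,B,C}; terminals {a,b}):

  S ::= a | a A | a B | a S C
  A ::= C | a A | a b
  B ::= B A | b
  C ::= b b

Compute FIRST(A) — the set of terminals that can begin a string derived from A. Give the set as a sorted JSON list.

FIRST sets, iterate to fixpoint:
pass 1:
  A via A→a A: +{a}
  B via B→b: +{b}
  C via C→b b: +{b}
  S via S→a: +{a}
  S: {a}  A: {a}  B: {b}  C: {b}
pass 2:
  A via A→C: +{b}
  S: {a}  A: {a,b}  B: {b}  C: {b}
pass 3: (no change)
  S: {a}  A: {a,b}  B: {b}  C: {b}

FIRST(A) = ["a", "b"]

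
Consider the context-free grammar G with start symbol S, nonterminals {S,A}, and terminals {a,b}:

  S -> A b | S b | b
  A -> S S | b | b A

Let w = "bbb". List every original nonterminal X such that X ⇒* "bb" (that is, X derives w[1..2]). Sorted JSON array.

CNF form of G:
  S -> A T0 | S T0 | b
  A -> S S | T0 A | b
  T0 -> b

CYK fill (cells [i..j] with 1 ≤ i ≤ j ≤ 2 only):
  cell(1,1) b: {A,S,T0}  orig:{A,S}
  cell(2,2) b: {A,S,T0}  orig:{A,S}
  cell(1,2) bb: {A,S}

Original NTs in T[1,2] deriving "bb": ["A", "S"]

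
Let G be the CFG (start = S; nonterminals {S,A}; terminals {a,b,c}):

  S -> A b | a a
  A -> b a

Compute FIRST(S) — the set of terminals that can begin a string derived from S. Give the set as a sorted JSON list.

Compute FIRST by fixpoint:
[1]
  A via A→b a: +{b}
  S via S→A b: +{b}
  S via S→a a: +{a}
  S: {a,b}  A: {b}
[2] (stable)
  S: {a,b}  A: {b}

FIRST(S) = ["a", "b"]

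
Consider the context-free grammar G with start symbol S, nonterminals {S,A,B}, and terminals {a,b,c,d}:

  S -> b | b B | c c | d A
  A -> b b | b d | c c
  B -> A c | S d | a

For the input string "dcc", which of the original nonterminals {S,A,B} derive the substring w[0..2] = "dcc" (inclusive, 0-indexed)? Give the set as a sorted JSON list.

CNF form of G:
  S -> T0 B | T1 A | T2 T2 | b
  A -> T0 T0 | T0 T1 | T2 T2
  B -> A T2 | S T1 | a
  T0 -> b
  T1 -> d
  T2 -> c

CYK table (by increasing span), restricted to cells inside w[0..2]:
  cell(0,0) d: {T1}  orig:{}
  cell(1,1) c: {T2}  orig:{}
  cell(2,2) c: {T2}  orig:{}
  cell(0,1) dc: ∅
  cell(1,2) cc: {A,S}
  cell(0,2) dcc: {S}

Original NTs in T[0,2] deriving "dcc": ["S"]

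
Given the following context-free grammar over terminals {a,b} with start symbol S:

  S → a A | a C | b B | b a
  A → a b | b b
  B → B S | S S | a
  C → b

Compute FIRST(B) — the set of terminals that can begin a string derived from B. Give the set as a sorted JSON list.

FIRST iteration:
round 1:
  A via A→a b: +{a}
  A via A→b b: +{b}
  B via B→a: +{a}
  C via C→b: +{b}
  S via S→a A: +{a}
  S via S→b B: +{b}
  FIRST(S)={a,b}  FIRST(A)={a,b}  FIRST(B)={a}  FIRST(C)={b}
round 2:
  B via B→S S: +{b}
  FIRST(S)={a,b}  FIRST(A)={a,b}  FIRST(B)={a,b}  FIRST(C)={b}
round 3: (stable)
  FIRST(S)={a,b}  FIRST(A)={a,b}  FIRST(B)={a,b}  FIRST(C)={b}

FIRST(B) = ["a", "b"]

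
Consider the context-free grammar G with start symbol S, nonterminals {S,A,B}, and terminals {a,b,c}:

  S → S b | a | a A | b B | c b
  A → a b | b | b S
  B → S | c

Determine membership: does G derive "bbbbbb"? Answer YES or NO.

Convert to CNF:
  S -> S T1 | T0 A | T1 B | T2 T1 | a
  A -> T0 T1 | T1 S | b
  B -> S T1 | T0 A | T1 B | T2 T1 | a | c
  T0 -> a
  T1 -> b
  T2 -> c

CYK table (by increasing span):
  [0..0]={A,T1}  "b"  orig:{A}
  [1..1]={A,T1}  "b"  orig:{A}
  [2..2]={A,T1}  "b"  orig:{A}
  [3..3]={A,T1}  "b"  orig:{A}
  [4..4]={A,T1}  "b"  orig:{A}
  [5..5]={A,T1}  "b"  orig:{A}
  [0..1]=∅  "bb"
  [1..2]=∅  "bb"
  [2..3]=∅  "bb"
  [3..4]=∅  "bb"
  [4..5]=∅  "bb"
  [0..2]=∅  "bbb"
  [1..3]=∅  "bbb"
  [2..4]=∅  "bbb"
  [3..5]=∅  "bbb"
  [0..3]=∅  "bbbb"
  [1..4]=∅  "bbbb"
  [2..5]=∅  "bbbb"
  [0..4]=∅  "bbbbb"
  [1..5]=∅  "bbbbb"
  [0..5]=∅  "bbbbbb"

S ∉ T[0,5] ⇒ NO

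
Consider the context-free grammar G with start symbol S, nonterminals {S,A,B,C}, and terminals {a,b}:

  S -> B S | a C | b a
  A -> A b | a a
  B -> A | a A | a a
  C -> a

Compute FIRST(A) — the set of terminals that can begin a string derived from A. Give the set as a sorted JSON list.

FIRST sets, iterate to fixpoint:
pass 1:
  A via A→a a: +{a}
  B via B→A: +{a}
  C via C→a: +{a}
  S via S→B S: +{a}
  S via S→b a: +{b}
  S: {a,b}  A: {a}  B: {a}  C: {a}
pass 2: (no change)
  S: {a,b}  A: {a}  B: {a}  C: {a}

FIRST(A) = ["a"]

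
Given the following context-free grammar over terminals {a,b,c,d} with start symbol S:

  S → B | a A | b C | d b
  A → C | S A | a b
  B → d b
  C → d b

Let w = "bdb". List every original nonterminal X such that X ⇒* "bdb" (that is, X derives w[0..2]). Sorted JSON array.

Convert to CNF:
  S -> T0 A | T1 C | T2 T1
  A -> S A | T0 T1 | T2 T1
  B -> T2 T1
  C -> T2 T1
  T0 -> a
  T1 -> b
  T2 -> d

Fill CYK table bottom-up — only the sub-triangle for w[0..2]:
  cell(0,0) b: {T1}  orig:{}
  cell(1,1) d: {T2}  orig:{}
  cell(2,2) b: {T1}  orig:{}
  cell(0,1) bd: ∅
  cell(1,2) db: {A,B,C,S}
  cell(0,2) bdb: {S}

Original NTs in T[0,2] deriving "bdb": ["S"]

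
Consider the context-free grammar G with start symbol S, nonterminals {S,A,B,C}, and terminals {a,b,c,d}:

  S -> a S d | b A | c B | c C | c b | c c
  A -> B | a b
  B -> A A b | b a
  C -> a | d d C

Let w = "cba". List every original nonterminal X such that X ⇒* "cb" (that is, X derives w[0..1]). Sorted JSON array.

Convert to CNF:
  S -> T0 A | T1 X7 | T3 B | T3 C | T3 T0 | T3 T3
  A -> A X4 | T0 T1 | T1 T0
  B -> A X5 | T0 T1
  C -> T2 X6 | a
  T0 -> b
  T1 -> a
  T2 -> d
  T3 -> c
  X4 -> A T0
  X5 -> A T0
  X6 -> T2 C
  X7 -> S T2

CYK fill, restricted to cells inside w[0..1]:
  [0..0]={T3}  "c"  orig:{}
  [1..1]={T0}  "b"  orig:{}
  [0..1]={S}  "cb"

Original NTs in T[0,1] deriving "cb": ["S"]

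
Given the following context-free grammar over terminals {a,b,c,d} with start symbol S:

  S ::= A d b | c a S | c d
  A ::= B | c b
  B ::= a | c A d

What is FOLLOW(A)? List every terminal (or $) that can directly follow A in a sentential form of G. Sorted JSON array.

FIRST iteration:
pass 1:
  A via A→c b: +{c}
  B via B→a: +{a}
  B via B→c A d: +{c}
  S via S→A d b: +{c}
  FIRST[S]={c}  FIRST[A]={c}  FIRST[B]={a,c}
pass 2:
  A via A→B: +{a}
  S via S→A d b: +{a}
  FIRST[S]={a,c}  FIRST[A]={a,c}  FIRST[B]={a,c}
pass 3: (no change)
  FIRST[S]={a,c}  FIRST[A]={a,c}  FIRST[B]={a,c}

FOLLOW sets:
seed FOLLOW(S) with $
round 1:
  B→c A d: FOLLOW(A) ⊇ FIRST(d) = {d}; new: +{d}
  S: {$}  A: {d}  B: {}
round 2:
  A→B: FOLLOW(B) ⊇ FOLLOW(A) ⊇ {d}; new: +{d}
  S: {$}  A: {d}  B: {d}
round 3: — fixpoint
  S: {$}  A: {d}  B: {d}

FOLLOW(A) = ["d"]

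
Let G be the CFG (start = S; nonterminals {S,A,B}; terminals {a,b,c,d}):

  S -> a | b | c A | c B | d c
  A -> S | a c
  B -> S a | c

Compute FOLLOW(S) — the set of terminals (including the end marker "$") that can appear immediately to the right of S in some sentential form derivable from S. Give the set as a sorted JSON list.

Compute FIRST by fixpoint:
pass 1:
  A via A→a c: +{a}
  B via B→c: +{c}
  S via S→a: +{a}
  S via S→b: +{b}
  S via S→c A: +{c}
  S via S→d c: +{d}
  FIRST(S)={a,b,c,d}  FIRST(A)={a}  FIRST(B)={c}
pass 2:
  A via A→S: +{b,c,d}
  B via B→S a: +{a,b,d}
  FIRST(S)={a,b,c,d}  FIRST(A)={a,b,c,d}  FIRST(B)={a,b,c,d}
pass 3: done
  FIRST(S)={a,b,c,d}  FIRST(A)={a,b,c,d}  FIRST(B)={a,b,c,d}

FOLLOW iteration:
initialize: $ ∈ FOLLOW(S)
iter 1:
  B→S a: FOLLOW(S) ⊇ FIRST(a) = {a}; new: +{a}
  S→c A: FOLLOW(A) ⊇ FOLLOW(S) ⊇ {$,a}; new: +{$,a}
  S→c B: FOLLOW(B) ⊇ FOLLOW(S) ⊇ {$,a}; new: +{$,a}
  FOLLOW(S)={$,a}  FOLLOW(A)={$,a}  FOLLOW(B)={$,a}
iter 2: — fixpoint
  FOLLOW(S)={$,a}  FOLLOW(A)={$,a}  FOLLOW(B)={$,a}

FOLLOW(S) = ["$", "a"]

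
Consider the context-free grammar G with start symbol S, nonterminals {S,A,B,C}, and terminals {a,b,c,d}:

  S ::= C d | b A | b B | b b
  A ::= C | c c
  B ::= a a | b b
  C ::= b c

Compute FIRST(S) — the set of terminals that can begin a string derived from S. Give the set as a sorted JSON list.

FIRST sets, iterate to fixpoint:
[1]
  A via A→c c: +{c}
  B via B→a a: +{a}
  B via B→b b: +{b}
  C via C→b c: +{b}
  S via S→C d: +{b}
  S: {b}  A: {c}  B: {a,b}  C: {b}
[2]
  A via A→C: +{b}
  S: {b}  A: {b,c}  B: {a,b}  C: {b}
[3] done
  S: {b}  A: {b,c}  B: {a,b}  C: {b}

FIRST(S) = ["b"]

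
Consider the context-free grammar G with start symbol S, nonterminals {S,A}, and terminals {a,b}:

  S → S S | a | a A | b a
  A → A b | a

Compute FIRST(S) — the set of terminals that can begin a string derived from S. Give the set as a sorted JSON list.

FIRST iteration:
pass 1:
  A via A→a: +{a}
  S via S→a: +{a}
  S via S→b a: +{b}
  S: {a,b}  A: {a}
pass 2: done
  S: {a,b}  A: {a}

FIRST(S) = ["a", "b"]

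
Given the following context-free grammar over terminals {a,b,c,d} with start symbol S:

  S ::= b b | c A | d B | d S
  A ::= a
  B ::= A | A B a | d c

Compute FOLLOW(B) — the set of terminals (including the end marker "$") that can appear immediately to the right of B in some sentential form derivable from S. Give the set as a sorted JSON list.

FIRST sets, iterate to fixpoint:
round 1:
  A via A→a: +{a}
  B via B→A: +{a}
  B via B→d c: +{d}
  S via S→b b: +{b}
  S via S→c A: +{c}
  S via S→d B: +{d}
  FIRST(S)={b,c,d}  FIRST(A)={a}  FIRST(B)={a,d}
round 2: — fixpoint
  FIRST(S)={b,c,d}  FIRST(A)={a}  FIRST(B)={a,d}

FOLLOW iteration:
FOLLOW(S) := {$}
iter 1:
  B→A B a: FOLLOW(A) ⊇ FIRST(B) = {a,d}; new: +{a,d}
  B→A B a: FOLLOW(B) ⊇ FIRST(a) = {a}; new: +{a}
  S→c A: FOLLOW(A) ⊇ FOLLOW(S) ⊇ {$}; new: +{$}
  S→d B: FOLLOW(B) ⊇ FOLLOW(S) ⊇ {$}; new: +{$}
  FOLLOW[S]={$}  FOLLOW[A]={$,a,d}  FOLLOW[B]={$,a}
iter 2: done
  FOLLOW[S]={$}  FOLLOW[A]={$,a,d}  FOLLOW[B]={$,a}

FOLLOW(B) = ["$", "a"]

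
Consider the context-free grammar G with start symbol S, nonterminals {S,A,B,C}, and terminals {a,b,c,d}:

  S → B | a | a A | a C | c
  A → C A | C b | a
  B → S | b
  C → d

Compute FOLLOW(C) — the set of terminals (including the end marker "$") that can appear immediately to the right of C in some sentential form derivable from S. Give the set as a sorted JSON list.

FIRST iteration:
iter 1:
  A via A→a: +{a}
  B via B→b: +{b}
  C via C→d: +{d}
  S via S→B: +{b}
  S via S→a: +{a}
  S via S→c: +{c}
  FIRST(S)={a,b,c}  FIRST(A)={a}  FIRST(B)={b}  FIRST(C)={d}
iter 2:
  A via A→C A: +{d}
  B via B→S: +{a,c}
  FIRST(S)={a,b,c}  FIRST(A)={a,d}  FIRST(B)={a,b,c}  FIRST(C)={d}
iter 3: done
  FIRST(S)={a,b,c}  FIRST(A)={a,d}  FIRST(B)={a,b,c}  FIRST(C)={d}

FOLLOW iteration:
FOLLOW(S) := {$}
round 1:
  A→C A: FOLLOW(C) ⊇ FIRST(A) = {a,d}; new: +{a,d}
  A→C b: FOLLOW(C) ⊇ FIRST(b) = {b}; new: +{b}
  S→B: FOLLOW(B) ⊇ FOLLOW(S) ⊇ {$}; new: +{$}
  S→a A: FOLLOW(A) ⊇ FOLLOW(S) ⊇ {$}; new: +{$}
  S→a C: FOLLOW(C) ⊇ FOLLOW(S) ⊇ {$}; new: +{$}
  S: {$}  A: {$}  B: {$}  C: {$,a,b,d}
round 2: (no change)
  S: {$}  A: {$}  B: {$}  C: {$,a,b,d}

FOLLOW(C) = ["$", "a", "b", "d"]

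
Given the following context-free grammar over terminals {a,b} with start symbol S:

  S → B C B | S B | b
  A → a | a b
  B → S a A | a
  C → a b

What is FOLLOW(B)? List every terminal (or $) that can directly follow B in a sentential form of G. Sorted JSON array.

FIRST sets, iterate to fixpoint:
round 1:
  A via A→a: +{a}
  B via B→a: +{a}
  C via C→a b: +{a}
  S via S→B C B: +{a}
  S via S→b: +{b}
  S: {a,b}  A: {a}  B: {a}  C: {a}
round 2:
  B via B→S a A: +{b}
  S: {a,b}  A: {a}  B: {a,b}  C: {a}
round 3: (no change)
  S: {a,b}  A: {a}  B: {a,b}  C: {a}

FOLLOW iteration:
seed FOLLOW(S) with $
pass 1:
  B→S a A: FOLLOW(S) ⊇ FIRST(a) = {a}; new: +{a}
  S→B C B: FOLLOW(B) ⊇ FIRST(C) = {a}; new: +{a}
  S→B C B: FOLLOW(C) ⊇ FIRST(B) = {a,b}; new: +{a,b}
  S→B C B: FOLLOW(B) ⊇ FOLLOW(S) ⊇ {$,a}; new: +{$}
  S→S B: FOLLOW(S) ⊇ FIRST(B) = {a,b}; new: +{b}
  S→S B: FOLLOW(B) ⊇ FOLLOW(S) ⊇ {$,a,b}; new: +{b}
  FOLLOW[S]={$,a,b}  FOLLOW[A]={}  FOLLOW[B]={$,a,b}  FOLLOW[C]={a,b}
pass 2:
  B→S a A: FOLLOW(A) ⊇ FOLLOW(B) ⊇ {$,a,b}; new: +{$,a,b}
  FOLLOW[S]={$,a,b}  FOLLOW[A]={$,a,b}  FOLLOW[B]={$,a,b}  FOLLOW[C]={a,b}
pass 3: done
  FOLLOW[S]={$,a,b}  FOLLOW[A]={$,a,b}  FOLLOW[B]={$,a,b}  FOLLOW[C]={a,b}

FOLLOW(B) = ["$", "a", "b"]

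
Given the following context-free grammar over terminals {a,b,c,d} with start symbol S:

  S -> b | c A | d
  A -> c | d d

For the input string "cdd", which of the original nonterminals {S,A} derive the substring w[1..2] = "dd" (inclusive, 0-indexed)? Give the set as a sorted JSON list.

Convert to CNF:
  S -> T1 A | b | d
  A -> T0 T0 | c
  T0 -> d
  T1 -> c

CYK table (by increasing span), restricted to cells inside w[1..2]:
  T[1,1] 'd' = {S,T0}  orig:{S}
  T[2,2] 'd' = {S,T0}  orig:{S}
  T[1,2] 'dd' = {A}

Original NTs in T[1,2] deriving "dd": ["A"]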